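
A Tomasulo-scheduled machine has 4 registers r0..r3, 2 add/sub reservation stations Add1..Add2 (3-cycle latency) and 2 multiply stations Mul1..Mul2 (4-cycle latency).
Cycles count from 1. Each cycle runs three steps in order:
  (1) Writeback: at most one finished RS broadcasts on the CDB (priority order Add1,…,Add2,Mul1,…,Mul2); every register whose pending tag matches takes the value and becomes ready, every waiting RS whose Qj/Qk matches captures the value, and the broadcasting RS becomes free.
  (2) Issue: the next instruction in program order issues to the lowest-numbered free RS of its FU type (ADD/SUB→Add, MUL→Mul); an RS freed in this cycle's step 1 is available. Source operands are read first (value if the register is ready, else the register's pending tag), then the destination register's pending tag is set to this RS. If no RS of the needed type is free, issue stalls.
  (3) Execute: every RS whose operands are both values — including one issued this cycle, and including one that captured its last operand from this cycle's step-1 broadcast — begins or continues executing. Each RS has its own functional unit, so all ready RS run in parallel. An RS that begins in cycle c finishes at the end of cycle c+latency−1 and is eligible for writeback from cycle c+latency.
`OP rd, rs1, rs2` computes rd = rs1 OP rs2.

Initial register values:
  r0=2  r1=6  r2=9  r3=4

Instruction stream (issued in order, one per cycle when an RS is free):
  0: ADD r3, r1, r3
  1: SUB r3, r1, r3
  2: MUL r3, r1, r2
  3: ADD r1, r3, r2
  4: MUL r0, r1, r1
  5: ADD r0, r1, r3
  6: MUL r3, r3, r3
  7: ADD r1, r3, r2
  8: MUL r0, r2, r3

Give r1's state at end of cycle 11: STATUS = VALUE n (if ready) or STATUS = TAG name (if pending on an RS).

STATUS = TAG Add1

  c1: issue ADD r3<-Add1  regs: r0:2,r1:6,r2:9,r3:Add1
  c2: issue SUB r3<-Add2  regs: r0:2,r1:6,r2:9,r3:Add2
  c3: issue MUL r3<-Mul1  regs: r0:2,r1:6,r2:9,r3:Mul1
  c4: CDB Add1=10; issue ADD r1<-Add1  regs: r0:2,r1:Add1,r2:9,r3:Mul1
  c5: issue MUL r0<-Mul2  regs: r0:Mul2,r1:Add1,r2:9,r3:Mul1
  c6: stall  regs: r0:Mul2,r1:Add1,r2:9,r3:Mul1
  c7: CDB Add2=-4; issue ADD r0<-Add2  regs: r0:Add2,r1:Add1,r2:9,r3:Mul1
  c8: CDB Mul1=54; issue MUL r3<-Mul1  regs: r0:Add2,r1:Add1,r2:9,r3:Mul1
  c9: stall  regs: r0:Add2,r1:Add1,r2:9,r3:Mul1
  c10: stall  regs: r0:Add2,r1:Add1,r2:9,r3:Mul1
  c11: CDB Add1=63; issue ADD r1<-Add1  regs: r0:Add2,r1:Add1,r2:9,r3:Mul1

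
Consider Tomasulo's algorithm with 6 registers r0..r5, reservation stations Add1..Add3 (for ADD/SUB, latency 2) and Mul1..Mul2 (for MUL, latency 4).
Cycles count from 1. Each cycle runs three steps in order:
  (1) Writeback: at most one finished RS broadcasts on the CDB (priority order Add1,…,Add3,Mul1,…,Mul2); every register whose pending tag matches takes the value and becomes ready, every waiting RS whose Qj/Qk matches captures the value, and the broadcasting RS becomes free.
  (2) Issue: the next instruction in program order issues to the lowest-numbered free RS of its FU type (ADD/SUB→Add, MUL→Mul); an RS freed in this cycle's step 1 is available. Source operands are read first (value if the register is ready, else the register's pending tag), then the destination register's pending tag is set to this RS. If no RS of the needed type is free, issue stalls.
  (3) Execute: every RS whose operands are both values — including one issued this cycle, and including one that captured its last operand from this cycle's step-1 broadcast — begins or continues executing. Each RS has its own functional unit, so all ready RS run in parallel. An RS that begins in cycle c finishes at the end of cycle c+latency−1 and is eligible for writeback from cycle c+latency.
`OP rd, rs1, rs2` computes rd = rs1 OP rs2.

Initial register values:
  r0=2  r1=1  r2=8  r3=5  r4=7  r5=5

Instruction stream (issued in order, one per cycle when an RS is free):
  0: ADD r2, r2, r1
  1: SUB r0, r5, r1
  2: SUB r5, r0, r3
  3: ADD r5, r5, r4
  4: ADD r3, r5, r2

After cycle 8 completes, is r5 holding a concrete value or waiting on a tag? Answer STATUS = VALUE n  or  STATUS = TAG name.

  c1: issue ADD r2<-Add1  regs: r0:2,r1:1,r2:Add1,r3:5,r4:7,r5:5
  c2: issue SUB r0<-Add2  regs: r0:Add2,r1:1,r2:Add1,r3:5,r4:7,r5:5
  c3: CDB Add1=9; issue SUB r5<-Add1  regs: r0:Add2,r1:1,r2:9,r3:5,r4:7,r5:Add1
  c4: CDB Add2=4; issue ADD r5<-Add2  regs: r0:4,r1:1,r2:9,r3:5,r4:7,r5:Add2
  c5: issue ADD r3<-Add3  regs: r0:4,r1:1,r2:9,r3:Add3,r4:7,r5:Add2
  c6: CDB Add1=-1  regs: r0:4,r1:1,r2:9,r3:Add3,r4:7,r5:Add2
  c7: -  regs: r0:4,r1:1,r2:9,r3:Add3,r4:7,r5:Add2
  c8: CDB Add2=6  regs: r0:4,r1:1,r2:9,r3:Add3,r4:7,r5:6

STATUS = VALUE 6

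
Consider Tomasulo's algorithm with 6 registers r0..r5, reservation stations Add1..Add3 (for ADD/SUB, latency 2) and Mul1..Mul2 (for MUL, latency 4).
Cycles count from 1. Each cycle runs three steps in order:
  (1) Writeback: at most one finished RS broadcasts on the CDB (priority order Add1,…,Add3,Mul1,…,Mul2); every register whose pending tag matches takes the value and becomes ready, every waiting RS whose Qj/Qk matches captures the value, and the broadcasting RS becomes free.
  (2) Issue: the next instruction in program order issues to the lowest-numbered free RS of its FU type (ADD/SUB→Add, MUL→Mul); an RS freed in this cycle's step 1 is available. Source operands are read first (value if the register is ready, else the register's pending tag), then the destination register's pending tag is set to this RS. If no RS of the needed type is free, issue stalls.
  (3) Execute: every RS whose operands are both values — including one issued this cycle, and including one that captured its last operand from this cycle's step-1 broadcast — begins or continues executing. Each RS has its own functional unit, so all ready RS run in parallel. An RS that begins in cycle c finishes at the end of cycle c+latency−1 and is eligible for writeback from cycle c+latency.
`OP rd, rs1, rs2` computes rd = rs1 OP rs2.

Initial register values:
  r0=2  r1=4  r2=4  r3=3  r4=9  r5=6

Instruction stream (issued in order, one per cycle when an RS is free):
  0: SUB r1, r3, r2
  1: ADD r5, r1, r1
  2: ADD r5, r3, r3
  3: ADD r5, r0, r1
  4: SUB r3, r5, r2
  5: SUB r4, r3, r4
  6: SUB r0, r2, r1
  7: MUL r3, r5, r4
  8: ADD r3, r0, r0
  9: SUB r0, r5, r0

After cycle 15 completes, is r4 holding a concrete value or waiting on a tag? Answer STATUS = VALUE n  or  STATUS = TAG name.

STATUS = VALUE -12

c1: issue SUB r1<-Add1 | r0:2,r1:Add1,r2:4,r3:3,r4:9,r5:6
c2: issue ADD r5<-Add2 | r0:2,r1:Add1,r2:4,r3:3,r4:9,r5:Add2
c3: CDB Add1=-1; issue ADD r5<-Add1 | r0:2,r1:-1,r2:4,r3:3,r4:9,r5:Add1
c4: issue ADD r5<-Add3 | r0:2,r1:-1,r2:4,r3:3,r4:9,r5:Add3
c5: CDB Add1=6; issue SUB r3<-Add1 | r0:2,r1:-1,r2:4,r3:Add1,r4:9,r5:Add3
c6: CDB Add2=-2; issue SUB r4<-Add2 | r0:2,r1:-1,r2:4,r3:Add1,r4:Add2,r5:Add3
c7: CDB Add3=1; issue SUB r0<-Add3 | r0:Add3,r1:-1,r2:4,r3:Add1,r4:Add2,r5:1
c8: issue MUL r3<-Mul1 | r0:Add3,r1:-1,r2:4,r3:Mul1,r4:Add2,r5:1
c9: CDB Add1=-3; issue ADD r3<-Add1 | r0:Add3,r1:-1,r2:4,r3:Add1,r4:Add2,r5:1
c10: CDB Add3=5; issue SUB r0<-Add3 | r0:Add3,r1:-1,r2:4,r3:Add1,r4:Add2,r5:1
c11: CDB Add2=-12 | r0:Add3,r1:-1,r2:4,r3:Add1,r4:-12,r5:1
c12: CDB Add1=10 | r0:Add3,r1:-1,r2:4,r3:10,r4:-12,r5:1
c13: CDB Add3=-4 | r0:-4,r1:-1,r2:4,r3:10,r4:-12,r5:1
c14: - | r0:-4,r1:-1,r2:4,r3:10,r4:-12,r5:1
c15: CDB Mul1=-12 | r0:-4,r1:-1,r2:4,r3:10,r4:-12,r5:1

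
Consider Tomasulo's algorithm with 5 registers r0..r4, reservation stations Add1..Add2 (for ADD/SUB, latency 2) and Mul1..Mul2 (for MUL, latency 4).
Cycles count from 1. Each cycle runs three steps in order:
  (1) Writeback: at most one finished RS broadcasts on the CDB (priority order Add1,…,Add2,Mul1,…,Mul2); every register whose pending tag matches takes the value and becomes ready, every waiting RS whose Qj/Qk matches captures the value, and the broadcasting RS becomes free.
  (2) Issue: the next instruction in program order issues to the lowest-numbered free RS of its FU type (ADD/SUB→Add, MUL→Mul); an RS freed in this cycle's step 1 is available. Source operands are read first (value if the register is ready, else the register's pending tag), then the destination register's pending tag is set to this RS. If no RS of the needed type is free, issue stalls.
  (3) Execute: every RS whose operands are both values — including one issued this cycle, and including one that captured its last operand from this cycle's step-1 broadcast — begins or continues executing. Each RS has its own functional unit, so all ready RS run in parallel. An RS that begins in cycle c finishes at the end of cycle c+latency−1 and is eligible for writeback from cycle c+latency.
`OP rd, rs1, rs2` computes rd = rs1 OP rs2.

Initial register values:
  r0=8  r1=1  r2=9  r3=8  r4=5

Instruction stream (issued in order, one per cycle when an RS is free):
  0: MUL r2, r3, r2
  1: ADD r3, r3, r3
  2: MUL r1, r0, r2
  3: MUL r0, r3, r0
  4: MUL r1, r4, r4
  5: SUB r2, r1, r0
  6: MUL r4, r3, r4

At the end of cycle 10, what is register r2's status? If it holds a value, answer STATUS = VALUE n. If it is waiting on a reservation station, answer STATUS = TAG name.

STATUS = TAG Add1

  c1: issue MUL r2<-Mul1  regs: r0:8,r1:1,r2:Mul1,r3:8,r4:5
  c2: issue ADD r3<-Add1  regs: r0:8,r1:1,r2:Mul1,r3:Add1,r4:5
  c3: issue MUL r1<-Mul2  regs: r0:8,r1:Mul2,r2:Mul1,r3:Add1,r4:5
  c4: CDB Add1=16; stall  regs: r0:8,r1:Mul2,r2:Mul1,r3:16,r4:5
  c5: CDB Mul1=72; issue MUL r0<-Mul1  regs: r0:Mul1,r1:Mul2,r2:72,r3:16,r4:5
  c6: stall  regs: r0:Mul1,r1:Mul2,r2:72,r3:16,r4:5
  c7: stall  regs: r0:Mul1,r1:Mul2,r2:72,r3:16,r4:5
  c8: stall  regs: r0:Mul1,r1:Mul2,r2:72,r3:16,r4:5
  c9: CDB Mul1=128; issue MUL r1<-Mul1  regs: r0:128,r1:Mul1,r2:72,r3:16,r4:5
  c10: CDB Mul2=576; issue SUB r2<-Add1  regs: r0:128,r1:Mul1,r2:Add1,r3:16,r4:5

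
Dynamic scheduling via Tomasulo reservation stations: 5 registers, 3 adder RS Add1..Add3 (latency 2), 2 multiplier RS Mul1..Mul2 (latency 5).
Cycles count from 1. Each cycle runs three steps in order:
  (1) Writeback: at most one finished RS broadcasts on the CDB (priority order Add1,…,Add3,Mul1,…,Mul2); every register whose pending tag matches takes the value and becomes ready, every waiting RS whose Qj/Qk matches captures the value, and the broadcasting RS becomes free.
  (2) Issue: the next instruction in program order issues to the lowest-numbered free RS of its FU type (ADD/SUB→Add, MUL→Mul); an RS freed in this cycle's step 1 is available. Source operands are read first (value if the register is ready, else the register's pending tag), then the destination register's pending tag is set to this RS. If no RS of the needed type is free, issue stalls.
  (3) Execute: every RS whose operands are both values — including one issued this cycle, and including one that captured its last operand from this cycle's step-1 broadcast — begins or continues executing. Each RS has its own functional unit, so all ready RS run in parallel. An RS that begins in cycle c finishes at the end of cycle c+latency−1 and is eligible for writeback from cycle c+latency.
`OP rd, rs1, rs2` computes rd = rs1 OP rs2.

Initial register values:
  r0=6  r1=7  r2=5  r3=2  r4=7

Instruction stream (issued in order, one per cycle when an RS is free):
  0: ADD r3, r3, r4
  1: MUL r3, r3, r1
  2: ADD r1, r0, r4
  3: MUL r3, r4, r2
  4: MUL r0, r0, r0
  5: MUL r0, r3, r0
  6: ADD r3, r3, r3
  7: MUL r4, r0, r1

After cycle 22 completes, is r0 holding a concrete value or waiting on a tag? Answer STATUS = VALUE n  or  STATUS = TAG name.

STATUS = VALUE 1260

  c1: issue ADD r3<-Add1  regs: r0:6,r1:7,r2:5,r3:Add1,r4:7
  c2: issue MUL r3<-Mul1  regs: r0:6,r1:7,r2:5,r3:Mul1,r4:7
  c3: CDB Add1=9; issue ADD r1<-Add1  regs: r0:6,r1:Add1,r2:5,r3:Mul1,r4:7
  c4: issue MUL r3<-Mul2  regs: r0:6,r1:Add1,r2:5,r3:Mul2,r4:7
  c5: CDB Add1=13; stall  regs: r0:6,r1:13,r2:5,r3:Mul2,r4:7
  c6: stall  regs: r0:6,r1:13,r2:5,r3:Mul2,r4:7
  c7: stall  regs: r0:6,r1:13,r2:5,r3:Mul2,r4:7
  c8: CDB Mul1=63; issue MUL r0<-Mul1  regs: r0:Mul1,r1:13,r2:5,r3:Mul2,r4:7
  c9: CDB Mul2=35; issue MUL r0<-Mul2  regs: r0:Mul2,r1:13,r2:5,r3:35,r4:7
  c10: issue ADD r3<-Add1  regs: r0:Mul2,r1:13,r2:5,r3:Add1,r4:7
  c11: stall  regs: r0:Mul2,r1:13,r2:5,r3:Add1,r4:7
  c12: CDB Add1=70; stall  regs: r0:Mul2,r1:13,r2:5,r3:70,r4:7
  c13: CDB Mul1=36; issue MUL r4<-Mul1  regs: r0:Mul2,r1:13,r2:5,r3:70,r4:Mul1
  c14: -  regs: r0:Mul2,r1:13,r2:5,r3:70,r4:Mul1
  c15: -  regs: r0:Mul2,r1:13,r2:5,r3:70,r4:Mul1
  c16: -  regs: r0:Mul2,r1:13,r2:5,r3:70,r4:Mul1
  c17: -  regs: r0:Mul2,r1:13,r2:5,r3:70,r4:Mul1
  c18: CDB Mul2=1260  regs: r0:1260,r1:13,r2:5,r3:70,r4:Mul1
  c19: -  regs: r0:1260,r1:13,r2:5,r3:70,r4:Mul1
  c20: -  regs: r0:1260,r1:13,r2:5,r3:70,r4:Mul1
  c21: -  regs: r0:1260,r1:13,r2:5,r3:70,r4:Mul1
  c22: -  regs: r0:1260,r1:13,r2:5,r3:70,r4:Mul1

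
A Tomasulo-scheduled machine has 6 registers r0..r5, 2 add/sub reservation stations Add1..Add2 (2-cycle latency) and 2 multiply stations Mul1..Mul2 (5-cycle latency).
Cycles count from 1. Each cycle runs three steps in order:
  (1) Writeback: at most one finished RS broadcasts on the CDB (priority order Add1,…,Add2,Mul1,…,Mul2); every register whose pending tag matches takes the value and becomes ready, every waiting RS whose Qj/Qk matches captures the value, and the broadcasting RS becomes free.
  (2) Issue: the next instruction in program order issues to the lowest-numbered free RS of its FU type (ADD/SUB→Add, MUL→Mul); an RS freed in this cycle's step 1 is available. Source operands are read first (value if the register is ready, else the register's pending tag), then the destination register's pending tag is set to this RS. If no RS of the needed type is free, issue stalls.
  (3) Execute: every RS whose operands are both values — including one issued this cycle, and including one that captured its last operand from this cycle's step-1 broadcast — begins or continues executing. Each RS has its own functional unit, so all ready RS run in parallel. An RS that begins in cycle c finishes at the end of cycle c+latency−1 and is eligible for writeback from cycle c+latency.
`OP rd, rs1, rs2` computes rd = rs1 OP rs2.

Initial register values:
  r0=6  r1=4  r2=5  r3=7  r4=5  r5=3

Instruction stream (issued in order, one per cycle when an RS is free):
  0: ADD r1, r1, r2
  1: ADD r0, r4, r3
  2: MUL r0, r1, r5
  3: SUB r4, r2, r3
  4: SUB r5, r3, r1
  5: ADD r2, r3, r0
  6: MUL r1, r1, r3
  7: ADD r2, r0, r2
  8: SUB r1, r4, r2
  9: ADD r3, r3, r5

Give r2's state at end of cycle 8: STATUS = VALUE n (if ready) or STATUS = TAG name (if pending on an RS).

  c1: issue ADD r1<-Add1  regs: r0:6,r1:Add1,r2:5,r3:7,r4:5,r5:3
  c2: issue ADD r0<-Add2  regs: r0:Add2,r1:Add1,r2:5,r3:7,r4:5,r5:3
  c3: CDB Add1=9; issue MUL r0<-Mul1  regs: r0:Mul1,r1:9,r2:5,r3:7,r4:5,r5:3
  c4: CDB Add2=12; issue SUB r4<-Add1  regs: r0:Mul1,r1:9,r2:5,r3:7,r4:Add1,r5:3
  c5: issue SUB r5<-Add2  regs: r0:Mul1,r1:9,r2:5,r3:7,r4:Add1,r5:Add2
  c6: CDB Add1=-2; issue ADD r2<-Add1  regs: r0:Mul1,r1:9,r2:Add1,r3:7,r4:-2,r5:Add2
  c7: CDB Add2=-2; issue MUL r1<-Mul2  regs: r0:Mul1,r1:Mul2,r2:Add1,r3:7,r4:-2,r5:-2
  c8: CDB Mul1=27; issue ADD r2<-Add2  regs: r0:27,r1:Mul2,r2:Add2,r3:7,r4:-2,r5:-2

STATUS = TAG Add2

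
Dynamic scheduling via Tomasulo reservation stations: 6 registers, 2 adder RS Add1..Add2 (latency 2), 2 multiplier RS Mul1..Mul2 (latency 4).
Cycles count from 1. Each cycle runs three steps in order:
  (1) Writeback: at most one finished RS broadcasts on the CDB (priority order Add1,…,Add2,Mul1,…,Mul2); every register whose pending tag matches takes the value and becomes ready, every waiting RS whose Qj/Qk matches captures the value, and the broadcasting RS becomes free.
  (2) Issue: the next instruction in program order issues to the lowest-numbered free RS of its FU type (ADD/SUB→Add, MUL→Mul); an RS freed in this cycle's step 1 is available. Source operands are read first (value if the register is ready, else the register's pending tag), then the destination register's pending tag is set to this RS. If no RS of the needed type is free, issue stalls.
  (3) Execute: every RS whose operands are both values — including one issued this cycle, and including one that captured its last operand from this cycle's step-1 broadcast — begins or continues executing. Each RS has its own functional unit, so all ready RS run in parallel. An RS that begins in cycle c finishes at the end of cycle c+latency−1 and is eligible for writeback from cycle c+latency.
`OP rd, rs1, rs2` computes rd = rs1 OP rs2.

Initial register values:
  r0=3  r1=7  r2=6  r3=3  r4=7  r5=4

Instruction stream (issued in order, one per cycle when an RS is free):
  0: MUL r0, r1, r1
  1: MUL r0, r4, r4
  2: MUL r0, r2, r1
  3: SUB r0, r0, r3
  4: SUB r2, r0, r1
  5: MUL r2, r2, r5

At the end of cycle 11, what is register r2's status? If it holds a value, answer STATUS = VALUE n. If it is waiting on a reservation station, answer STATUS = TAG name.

c1: issue MUL r0<-Mul1 | r0:Mul1,r1:7,r2:6,r3:3,r4:7,r5:4
c2: issue MUL r0<-Mul2 | r0:Mul2,r1:7,r2:6,r3:3,r4:7,r5:4
c3: stall | r0:Mul2,r1:7,r2:6,r3:3,r4:7,r5:4
c4: stall | r0:Mul2,r1:7,r2:6,r3:3,r4:7,r5:4
c5: CDB Mul1=49; issue MUL r0<-Mul1 | r0:Mul1,r1:7,r2:6,r3:3,r4:7,r5:4
c6: CDB Mul2=49; issue SUB r0<-Add1 | r0:Add1,r1:7,r2:6,r3:3,r4:7,r5:4
c7: issue SUB r2<-Add2 | r0:Add1,r1:7,r2:Add2,r3:3,r4:7,r5:4
c8: issue MUL r2<-Mul2 | r0:Add1,r1:7,r2:Mul2,r3:3,r4:7,r5:4
c9: CDB Mul1=42 | r0:Add1,r1:7,r2:Mul2,r3:3,r4:7,r5:4
c10: - | r0:Add1,r1:7,r2:Mul2,r3:3,r4:7,r5:4
c11: CDB Add1=39 | r0:39,r1:7,r2:Mul2,r3:3,r4:7,r5:4

STATUS = TAG Mul2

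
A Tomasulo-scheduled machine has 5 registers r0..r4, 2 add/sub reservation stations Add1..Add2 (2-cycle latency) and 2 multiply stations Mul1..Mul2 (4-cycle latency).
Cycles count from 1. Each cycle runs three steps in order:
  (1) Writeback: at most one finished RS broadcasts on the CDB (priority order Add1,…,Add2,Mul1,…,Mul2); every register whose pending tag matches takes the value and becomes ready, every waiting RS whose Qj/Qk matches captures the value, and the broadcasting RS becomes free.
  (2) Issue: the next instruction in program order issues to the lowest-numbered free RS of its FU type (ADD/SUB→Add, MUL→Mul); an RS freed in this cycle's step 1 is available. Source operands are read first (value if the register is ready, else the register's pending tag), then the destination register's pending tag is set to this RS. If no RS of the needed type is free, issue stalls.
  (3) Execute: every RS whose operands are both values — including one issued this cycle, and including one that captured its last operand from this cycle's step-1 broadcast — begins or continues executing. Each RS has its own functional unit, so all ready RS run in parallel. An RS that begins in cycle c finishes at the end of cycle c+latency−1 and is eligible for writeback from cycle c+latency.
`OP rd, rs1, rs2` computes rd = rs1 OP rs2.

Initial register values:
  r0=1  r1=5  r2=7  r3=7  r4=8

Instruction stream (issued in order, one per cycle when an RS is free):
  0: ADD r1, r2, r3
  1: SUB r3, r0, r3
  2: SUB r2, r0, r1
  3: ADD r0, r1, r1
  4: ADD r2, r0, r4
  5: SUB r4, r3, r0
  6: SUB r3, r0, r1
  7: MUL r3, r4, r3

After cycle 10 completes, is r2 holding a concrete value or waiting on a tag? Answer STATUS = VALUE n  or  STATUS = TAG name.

c1: issue ADD r1<-Add1 | r0:1,r1:Add1,r2:7,r3:7,r4:8
c2: issue SUB r3<-Add2 | r0:1,r1:Add1,r2:7,r3:Add2,r4:8
c3: CDB Add1=14; issue SUB r2<-Add1 | r0:1,r1:14,r2:Add1,r3:Add2,r4:8
c4: CDB Add2=-6; issue ADD r0<-Add2 | r0:Add2,r1:14,r2:Add1,r3:-6,r4:8
c5: CDB Add1=-13; issue ADD r2<-Add1 | r0:Add2,r1:14,r2:Add1,r3:-6,r4:8
c6: CDB Add2=28; issue SUB r4<-Add2 | r0:28,r1:14,r2:Add1,r3:-6,r4:Add2
c7: stall | r0:28,r1:14,r2:Add1,r3:-6,r4:Add2
c8: CDB Add1=36; issue SUB r3<-Add1 | r0:28,r1:14,r2:36,r3:Add1,r4:Add2
c9: CDB Add2=-34; issue MUL r3<-Mul1 | r0:28,r1:14,r2:36,r3:Mul1,r4:-34
c10: CDB Add1=14 | r0:28,r1:14,r2:36,r3:Mul1,r4:-34

STATUS = VALUE 36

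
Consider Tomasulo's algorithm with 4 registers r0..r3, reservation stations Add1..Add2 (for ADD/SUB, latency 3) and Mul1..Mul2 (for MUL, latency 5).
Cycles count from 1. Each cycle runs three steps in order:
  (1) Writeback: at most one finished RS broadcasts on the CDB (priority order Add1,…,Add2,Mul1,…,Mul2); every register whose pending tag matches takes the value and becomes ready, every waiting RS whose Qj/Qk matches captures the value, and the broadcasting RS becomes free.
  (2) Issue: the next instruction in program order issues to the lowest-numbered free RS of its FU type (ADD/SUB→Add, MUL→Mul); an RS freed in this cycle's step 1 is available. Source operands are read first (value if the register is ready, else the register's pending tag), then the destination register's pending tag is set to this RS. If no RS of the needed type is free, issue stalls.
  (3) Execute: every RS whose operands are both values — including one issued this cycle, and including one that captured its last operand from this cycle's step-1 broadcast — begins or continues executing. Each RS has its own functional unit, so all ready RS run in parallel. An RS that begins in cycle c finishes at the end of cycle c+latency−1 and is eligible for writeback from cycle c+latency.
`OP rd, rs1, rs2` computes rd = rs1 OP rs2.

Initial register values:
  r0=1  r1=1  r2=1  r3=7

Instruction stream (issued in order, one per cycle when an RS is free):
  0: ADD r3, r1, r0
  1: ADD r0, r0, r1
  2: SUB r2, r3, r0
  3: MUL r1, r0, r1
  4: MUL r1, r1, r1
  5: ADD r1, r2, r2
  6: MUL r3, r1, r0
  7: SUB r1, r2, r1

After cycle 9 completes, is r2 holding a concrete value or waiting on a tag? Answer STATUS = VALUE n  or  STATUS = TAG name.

STATUS = VALUE 0

c1: issue ADD r3<-Add1 | r0:1,r1:1,r2:1,r3:Add1
c2: issue ADD r0<-Add2 | r0:Add2,r1:1,r2:1,r3:Add1
c3: stall | r0:Add2,r1:1,r2:1,r3:Add1
c4: CDB Add1=2; issue SUB r2<-Add1 | r0:Add2,r1:1,r2:Add1,r3:2
c5: CDB Add2=2; issue MUL r1<-Mul1 | r0:2,r1:Mul1,r2:Add1,r3:2
c6: issue MUL r1<-Mul2 | r0:2,r1:Mul2,r2:Add1,r3:2
c7: issue ADD r1<-Add2 | r0:2,r1:Add2,r2:Add1,r3:2
c8: CDB Add1=0; stall | r0:2,r1:Add2,r2:0,r3:2
c9: stall | r0:2,r1:Add2,r2:0,r3:2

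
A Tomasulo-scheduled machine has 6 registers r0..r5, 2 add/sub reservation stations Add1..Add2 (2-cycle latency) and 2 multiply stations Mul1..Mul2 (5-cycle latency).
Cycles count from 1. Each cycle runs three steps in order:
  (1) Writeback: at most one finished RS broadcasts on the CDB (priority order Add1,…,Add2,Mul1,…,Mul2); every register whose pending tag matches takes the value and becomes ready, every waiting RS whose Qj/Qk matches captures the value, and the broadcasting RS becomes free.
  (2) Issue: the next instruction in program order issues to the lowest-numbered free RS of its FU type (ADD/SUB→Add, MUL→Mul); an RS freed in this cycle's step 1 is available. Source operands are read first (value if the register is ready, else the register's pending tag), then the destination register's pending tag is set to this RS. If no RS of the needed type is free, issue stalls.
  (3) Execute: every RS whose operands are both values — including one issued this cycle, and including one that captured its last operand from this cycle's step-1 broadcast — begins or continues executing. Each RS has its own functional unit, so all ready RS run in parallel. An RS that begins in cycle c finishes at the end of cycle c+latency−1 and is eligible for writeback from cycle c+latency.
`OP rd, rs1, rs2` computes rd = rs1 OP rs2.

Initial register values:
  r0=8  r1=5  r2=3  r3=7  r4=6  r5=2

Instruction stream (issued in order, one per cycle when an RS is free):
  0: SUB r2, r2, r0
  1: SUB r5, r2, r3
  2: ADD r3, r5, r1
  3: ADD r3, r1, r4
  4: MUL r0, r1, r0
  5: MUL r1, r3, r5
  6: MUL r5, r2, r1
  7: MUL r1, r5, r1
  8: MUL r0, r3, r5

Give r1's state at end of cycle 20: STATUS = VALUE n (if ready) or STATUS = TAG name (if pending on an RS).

c1: issue SUB r2<-Add1 | r0:8,r1:5,r2:Add1,r3:7,r4:6,r5:2
c2: issue SUB r5<-Add2 | r0:8,r1:5,r2:Add1,r3:7,r4:6,r5:Add2
c3: CDB Add1=-5; issue ADD r3<-Add1 | r0:8,r1:5,r2:-5,r3:Add1,r4:6,r5:Add2
c4: stall | r0:8,r1:5,r2:-5,r3:Add1,r4:6,r5:Add2
c5: CDB Add2=-12; issue ADD r3<-Add2 | r0:8,r1:5,r2:-5,r3:Add2,r4:6,r5:-12
c6: issue MUL r0<-Mul1 | r0:Mul1,r1:5,r2:-5,r3:Add2,r4:6,r5:-12
c7: CDB Add1=-7; issue MUL r1<-Mul2 | r0:Mul1,r1:Mul2,r2:-5,r3:Add2,r4:6,r5:-12
c8: CDB Add2=11; stall | r0:Mul1,r1:Mul2,r2:-5,r3:11,r4:6,r5:-12
c9: stall | r0:Mul1,r1:Mul2,r2:-5,r3:11,r4:6,r5:-12
c10: stall | r0:Mul1,r1:Mul2,r2:-5,r3:11,r4:6,r5:-12
c11: CDB Mul1=40; issue MUL r5<-Mul1 | r0:40,r1:Mul2,r2:-5,r3:11,r4:6,r5:Mul1
c12: stall | r0:40,r1:Mul2,r2:-5,r3:11,r4:6,r5:Mul1
c13: CDB Mul2=-132; issue MUL r1<-Mul2 | r0:40,r1:Mul2,r2:-5,r3:11,r4:6,r5:Mul1
c14: stall | r0:40,r1:Mul2,r2:-5,r3:11,r4:6,r5:Mul1
c15: stall | r0:40,r1:Mul2,r2:-5,r3:11,r4:6,r5:Mul1
c16: stall | r0:40,r1:Mul2,r2:-5,r3:11,r4:6,r5:Mul1
c17: stall | r0:40,r1:Mul2,r2:-5,r3:11,r4:6,r5:Mul1
c18: CDB Mul1=660; issue MUL r0<-Mul1 | r0:Mul1,r1:Mul2,r2:-5,r3:11,r4:6,r5:660
c19: - | r0:Mul1,r1:Mul2,r2:-5,r3:11,r4:6,r5:660
c20: - | r0:Mul1,r1:Mul2,r2:-5,r3:11,r4:6,r5:660

STATUS = TAG Mul2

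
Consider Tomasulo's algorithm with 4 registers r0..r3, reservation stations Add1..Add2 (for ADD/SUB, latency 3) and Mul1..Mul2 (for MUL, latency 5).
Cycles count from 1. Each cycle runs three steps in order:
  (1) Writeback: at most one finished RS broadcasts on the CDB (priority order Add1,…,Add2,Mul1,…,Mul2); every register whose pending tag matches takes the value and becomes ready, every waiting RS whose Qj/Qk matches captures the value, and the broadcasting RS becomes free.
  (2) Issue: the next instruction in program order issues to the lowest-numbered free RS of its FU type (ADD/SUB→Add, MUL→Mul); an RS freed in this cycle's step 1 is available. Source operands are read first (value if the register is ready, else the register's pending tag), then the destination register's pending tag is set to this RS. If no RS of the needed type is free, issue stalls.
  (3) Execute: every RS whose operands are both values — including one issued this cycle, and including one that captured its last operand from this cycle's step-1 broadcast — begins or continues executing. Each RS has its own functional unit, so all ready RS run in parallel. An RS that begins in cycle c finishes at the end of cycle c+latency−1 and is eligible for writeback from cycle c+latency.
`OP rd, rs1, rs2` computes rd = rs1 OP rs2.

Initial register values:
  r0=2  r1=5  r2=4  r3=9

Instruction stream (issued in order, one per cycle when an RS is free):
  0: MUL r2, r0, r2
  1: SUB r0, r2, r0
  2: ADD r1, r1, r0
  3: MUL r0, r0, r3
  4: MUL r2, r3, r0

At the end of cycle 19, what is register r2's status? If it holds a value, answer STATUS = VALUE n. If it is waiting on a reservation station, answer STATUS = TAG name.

STATUS = VALUE 486

  c1: issue MUL r2<-Mul1  regs: r0:2,r1:5,r2:Mul1,r3:9
  c2: issue SUB r0<-Add1  regs: r0:Add1,r1:5,r2:Mul1,r3:9
  c3: issue ADD r1<-Add2  regs: r0:Add1,r1:Add2,r2:Mul1,r3:9
  c4: issue MUL r0<-Mul2  regs: r0:Mul2,r1:Add2,r2:Mul1,r3:9
  c5: stall  regs: r0:Mul2,r1:Add2,r2:Mul1,r3:9
  c6: CDB Mul1=8; issue MUL r2<-Mul1  regs: r0:Mul2,r1:Add2,r2:Mul1,r3:9
  c7: -  regs: r0:Mul2,r1:Add2,r2:Mul1,r3:9
  c8: -  regs: r0:Mul2,r1:Add2,r2:Mul1,r3:9
  c9: CDB Add1=6  regs: r0:Mul2,r1:Add2,r2:Mul1,r3:9
  c10: -  regs: r0:Mul2,r1:Add2,r2:Mul1,r3:9
  c11: -  regs: r0:Mul2,r1:Add2,r2:Mul1,r3:9
  c12: CDB Add2=11  regs: r0:Mul2,r1:11,r2:Mul1,r3:9
  c13: -  regs: r0:Mul2,r1:11,r2:Mul1,r3:9
  c14: CDB Mul2=54  regs: r0:54,r1:11,r2:Mul1,r3:9
  c15: -  regs: r0:54,r1:11,r2:Mul1,r3:9
  c16: -  regs: r0:54,r1:11,r2:Mul1,r3:9
  c17: -  regs: r0:54,r1:11,r2:Mul1,r3:9
  c18: -  regs: r0:54,r1:11,r2:Mul1,r3:9
  c19: CDB Mul1=486  regs: r0:54,r1:11,r2:486,r3:9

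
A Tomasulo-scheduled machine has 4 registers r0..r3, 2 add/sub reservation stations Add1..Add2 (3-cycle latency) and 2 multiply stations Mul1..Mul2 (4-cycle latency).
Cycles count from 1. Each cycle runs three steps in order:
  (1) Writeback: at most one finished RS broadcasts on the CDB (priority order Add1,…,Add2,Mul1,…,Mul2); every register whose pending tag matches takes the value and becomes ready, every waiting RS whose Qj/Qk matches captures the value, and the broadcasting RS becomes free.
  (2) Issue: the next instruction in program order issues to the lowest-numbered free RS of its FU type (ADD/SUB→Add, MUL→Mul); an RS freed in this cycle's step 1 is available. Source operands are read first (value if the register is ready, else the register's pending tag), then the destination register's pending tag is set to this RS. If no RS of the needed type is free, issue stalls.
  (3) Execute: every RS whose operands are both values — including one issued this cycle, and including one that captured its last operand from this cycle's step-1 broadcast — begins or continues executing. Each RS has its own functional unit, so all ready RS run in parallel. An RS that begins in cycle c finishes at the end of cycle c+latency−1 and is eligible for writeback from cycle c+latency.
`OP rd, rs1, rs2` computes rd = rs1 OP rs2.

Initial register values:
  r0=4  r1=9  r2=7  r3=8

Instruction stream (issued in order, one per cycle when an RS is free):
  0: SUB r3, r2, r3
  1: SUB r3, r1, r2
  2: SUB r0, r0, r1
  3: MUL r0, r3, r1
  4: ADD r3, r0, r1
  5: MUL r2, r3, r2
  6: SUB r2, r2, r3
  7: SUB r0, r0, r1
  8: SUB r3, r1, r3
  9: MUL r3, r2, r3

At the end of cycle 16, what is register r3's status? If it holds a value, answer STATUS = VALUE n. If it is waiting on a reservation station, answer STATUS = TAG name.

c1: issue SUB r3<-Add1 | r0:4,r1:9,r2:7,r3:Add1
c2: issue SUB r3<-Add2 | r0:4,r1:9,r2:7,r3:Add2
c3: stall | r0:4,r1:9,r2:7,r3:Add2
c4: CDB Add1=-1; issue SUB r0<-Add1 | r0:Add1,r1:9,r2:7,r3:Add2
c5: CDB Add2=2; issue MUL r0<-Mul1 | r0:Mul1,r1:9,r2:7,r3:2
c6: issue ADD r3<-Add2 | r0:Mul1,r1:9,r2:7,r3:Add2
c7: CDB Add1=-5; issue MUL r2<-Mul2 | r0:Mul1,r1:9,r2:Mul2,r3:Add2
c8: issue SUB r2<-Add1 | r0:Mul1,r1:9,r2:Add1,r3:Add2
c9: CDB Mul1=18; stall | r0:18,r1:9,r2:Add1,r3:Add2
c10: stall | r0:18,r1:9,r2:Add1,r3:Add2
c11: stall | r0:18,r1:9,r2:Add1,r3:Add2
c12: CDB Add2=27; issue SUB r0<-Add2 | r0:Add2,r1:9,r2:Add1,r3:27
c13: stall | r0:Add2,r1:9,r2:Add1,r3:27
c14: stall | r0:Add2,r1:9,r2:Add1,r3:27
c15: CDB Add2=9; issue SUB r3<-Add2 | r0:9,r1:9,r2:Add1,r3:Add2
c16: CDB Mul2=189; issue MUL r3<-Mul1 | r0:9,r1:9,r2:Add1,r3:Mul1

STATUS = TAG Mul1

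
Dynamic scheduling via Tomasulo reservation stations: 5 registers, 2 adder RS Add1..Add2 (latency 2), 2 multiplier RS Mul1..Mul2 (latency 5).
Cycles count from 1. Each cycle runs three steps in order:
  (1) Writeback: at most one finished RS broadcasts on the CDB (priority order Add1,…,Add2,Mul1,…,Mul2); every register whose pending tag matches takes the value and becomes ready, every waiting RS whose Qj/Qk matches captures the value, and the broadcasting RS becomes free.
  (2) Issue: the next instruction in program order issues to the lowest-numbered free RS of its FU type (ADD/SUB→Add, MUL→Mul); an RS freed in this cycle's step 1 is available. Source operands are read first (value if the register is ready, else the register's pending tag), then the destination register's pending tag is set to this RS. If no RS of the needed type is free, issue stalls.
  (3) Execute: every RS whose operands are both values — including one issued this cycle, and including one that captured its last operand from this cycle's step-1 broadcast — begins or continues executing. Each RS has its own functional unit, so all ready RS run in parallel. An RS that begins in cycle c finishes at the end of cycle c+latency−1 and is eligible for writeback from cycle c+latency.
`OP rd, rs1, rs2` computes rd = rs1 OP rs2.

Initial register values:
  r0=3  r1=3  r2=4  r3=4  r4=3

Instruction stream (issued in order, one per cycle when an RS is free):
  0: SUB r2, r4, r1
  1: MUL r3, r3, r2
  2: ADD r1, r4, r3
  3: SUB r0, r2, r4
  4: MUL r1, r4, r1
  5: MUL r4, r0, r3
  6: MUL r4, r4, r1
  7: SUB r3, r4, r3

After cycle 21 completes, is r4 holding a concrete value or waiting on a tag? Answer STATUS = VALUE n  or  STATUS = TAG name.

cycle 1: issue SUB r2<-Add1 // r0:3,r1:3,r2:Add1,r3:4,r4:3
cycle 2: issue MUL r3<-Mul1 // r0:3,r1:3,r2:Add1,r3:Mul1,r4:3
cycle 3: CDB Add1=0; issue ADD r1<-Add1 // r0:3,r1:Add1,r2:0,r3:Mul1,r4:3
cycle 4: issue SUB r0<-Add2 // r0:Add2,r1:Add1,r2:0,r3:Mul1,r4:3
cycle 5: issue MUL r1<-Mul2 // r0:Add2,r1:Mul2,r2:0,r3:Mul1,r4:3
cycle 6: CDB Add2=-3; stall // r0:-3,r1:Mul2,r2:0,r3:Mul1,r4:3
cycle 7: stall // r0:-3,r1:Mul2,r2:0,r3:Mul1,r4:3
cycle 8: CDB Mul1=0; issue MUL r4<-Mul1 // r0:-3,r1:Mul2,r2:0,r3:0,r4:Mul1
cycle 9: stall // r0:-3,r1:Mul2,r2:0,r3:0,r4:Mul1
cycle 10: CDB Add1=3; stall // r0:-3,r1:Mul2,r2:0,r3:0,r4:Mul1
cycle 11: stall // r0:-3,r1:Mul2,r2:0,r3:0,r4:Mul1
cycle 12: stall // r0:-3,r1:Mul2,r2:0,r3:0,r4:Mul1
cycle 13: CDB Mul1=0; issue MUL r4<-Mul1 // r0:-3,r1:Mul2,r2:0,r3:0,r4:Mul1
cycle 14: issue SUB r3<-Add1 // r0:-3,r1:Mul2,r2:0,r3:Add1,r4:Mul1
cycle 15: CDB Mul2=9 // r0:-3,r1:9,r2:0,r3:Add1,r4:Mul1
cycle 16: - // r0:-3,r1:9,r2:0,r3:Add1,r4:Mul1
cycle 17: - // r0:-3,r1:9,r2:0,r3:Add1,r4:Mul1
cycle 18: - // r0:-3,r1:9,r2:0,r3:Add1,r4:Mul1
cycle 19: - // r0:-3,r1:9,r2:0,r3:Add1,r4:Mul1
cycle 20: CDB Mul1=0 // r0:-3,r1:9,r2:0,r3:Add1,r4:0
cycle 21: - // r0:-3,r1:9,r2:0,r3:Add1,r4:0

STATUS = VALUE 0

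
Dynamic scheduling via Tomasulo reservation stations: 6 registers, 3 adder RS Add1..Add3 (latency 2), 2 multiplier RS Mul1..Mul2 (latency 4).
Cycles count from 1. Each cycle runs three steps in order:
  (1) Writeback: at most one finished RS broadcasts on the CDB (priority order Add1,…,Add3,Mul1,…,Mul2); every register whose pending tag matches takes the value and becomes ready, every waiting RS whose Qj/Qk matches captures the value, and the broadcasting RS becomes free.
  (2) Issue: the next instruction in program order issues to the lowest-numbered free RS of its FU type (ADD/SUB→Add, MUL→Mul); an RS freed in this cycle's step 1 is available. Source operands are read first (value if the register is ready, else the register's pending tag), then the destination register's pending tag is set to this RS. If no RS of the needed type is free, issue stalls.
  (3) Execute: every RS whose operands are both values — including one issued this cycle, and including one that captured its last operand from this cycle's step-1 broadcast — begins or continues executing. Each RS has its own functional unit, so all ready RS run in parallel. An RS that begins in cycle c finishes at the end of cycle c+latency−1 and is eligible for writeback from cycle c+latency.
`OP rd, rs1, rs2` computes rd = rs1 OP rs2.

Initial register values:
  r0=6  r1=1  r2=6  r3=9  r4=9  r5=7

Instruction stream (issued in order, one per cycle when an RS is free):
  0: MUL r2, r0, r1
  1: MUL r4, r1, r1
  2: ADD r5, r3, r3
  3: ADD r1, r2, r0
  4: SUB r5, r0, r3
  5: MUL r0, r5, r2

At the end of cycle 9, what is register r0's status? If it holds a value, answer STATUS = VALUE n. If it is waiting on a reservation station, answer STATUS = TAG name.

cycle 1: issue MUL r2<-Mul1 // r0:6,r1:1,r2:Mul1,r3:9,r4:9,r5:7
cycle 2: issue MUL r4<-Mul2 // r0:6,r1:1,r2:Mul1,r3:9,r4:Mul2,r5:7
cycle 3: issue ADD r5<-Add1 // r0:6,r1:1,r2:Mul1,r3:9,r4:Mul2,r5:Add1
cycle 4: issue ADD r1<-Add2 // r0:6,r1:Add2,r2:Mul1,r3:9,r4:Mul2,r5:Add1
cycle 5: CDB Add1=18; issue SUB r5<-Add1 // r0:6,r1:Add2,r2:Mul1,r3:9,r4:Mul2,r5:Add1
cycle 6: CDB Mul1=6; issue MUL r0<-Mul1 // r0:Mul1,r1:Add2,r2:6,r3:9,r4:Mul2,r5:Add1
cycle 7: CDB Add1=-3 // r0:Mul1,r1:Add2,r2:6,r3:9,r4:Mul2,r5:-3
cycle 8: CDB Add2=12 // r0:Mul1,r1:12,r2:6,r3:9,r4:Mul2,r5:-3
cycle 9: CDB Mul2=1 // r0:Mul1,r1:12,r2:6,r3:9,r4:1,r5:-3

STATUS = TAG Mul1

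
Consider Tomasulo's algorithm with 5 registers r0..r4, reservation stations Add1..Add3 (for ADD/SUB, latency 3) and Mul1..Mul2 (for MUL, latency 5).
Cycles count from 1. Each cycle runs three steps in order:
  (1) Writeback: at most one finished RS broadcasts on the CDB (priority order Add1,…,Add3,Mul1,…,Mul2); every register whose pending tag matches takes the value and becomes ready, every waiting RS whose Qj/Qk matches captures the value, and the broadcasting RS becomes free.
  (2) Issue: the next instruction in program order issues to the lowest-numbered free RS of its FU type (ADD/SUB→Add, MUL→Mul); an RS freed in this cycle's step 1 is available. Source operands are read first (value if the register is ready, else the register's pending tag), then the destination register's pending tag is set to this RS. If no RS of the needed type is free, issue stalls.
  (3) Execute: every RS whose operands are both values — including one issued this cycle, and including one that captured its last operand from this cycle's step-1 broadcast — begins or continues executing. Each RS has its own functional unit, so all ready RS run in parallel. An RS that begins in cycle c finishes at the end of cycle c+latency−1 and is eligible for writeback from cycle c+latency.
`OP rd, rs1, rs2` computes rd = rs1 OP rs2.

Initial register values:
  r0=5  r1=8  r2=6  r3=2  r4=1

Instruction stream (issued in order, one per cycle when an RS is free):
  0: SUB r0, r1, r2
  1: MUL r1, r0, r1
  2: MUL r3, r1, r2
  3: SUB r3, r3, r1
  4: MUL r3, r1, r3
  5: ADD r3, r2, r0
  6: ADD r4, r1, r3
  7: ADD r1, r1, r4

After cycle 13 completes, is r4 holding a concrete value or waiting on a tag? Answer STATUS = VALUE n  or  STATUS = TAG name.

STATUS = TAG Add3

cycle 1: issue SUB r0<-Add1 // r0:Add1,r1:8,r2:6,r3:2,r4:1
cycle 2: issue MUL r1<-Mul1 // r0:Add1,r1:Mul1,r2:6,r3:2,r4:1
cycle 3: issue MUL r3<-Mul2 // r0:Add1,r1:Mul1,r2:6,r3:Mul2,r4:1
cycle 4: CDB Add1=2; issue SUB r3<-Add1 // r0:2,r1:Mul1,r2:6,r3:Add1,r4:1
cycle 5: stall // r0:2,r1:Mul1,r2:6,r3:Add1,r4:1
cycle 6: stall // r0:2,r1:Mul1,r2:6,r3:Add1,r4:1
cycle 7: stall // r0:2,r1:Mul1,r2:6,r3:Add1,r4:1
cycle 8: stall // r0:2,r1:Mul1,r2:6,r3:Add1,r4:1
cycle 9: CDB Mul1=16; issue MUL r3<-Mul1 // r0:2,r1:16,r2:6,r3:Mul1,r4:1
cycle 10: issue ADD r3<-Add2 // r0:2,r1:16,r2:6,r3:Add2,r4:1
cycle 11: issue ADD r4<-Add3 // r0:2,r1:16,r2:6,r3:Add2,r4:Add3
cycle 12: stall // r0:2,r1:16,r2:6,r3:Add2,r4:Add3
cycle 13: CDB Add2=8; issue ADD r1<-Add2 // r0:2,r1:Add2,r2:6,r3:8,r4:Add3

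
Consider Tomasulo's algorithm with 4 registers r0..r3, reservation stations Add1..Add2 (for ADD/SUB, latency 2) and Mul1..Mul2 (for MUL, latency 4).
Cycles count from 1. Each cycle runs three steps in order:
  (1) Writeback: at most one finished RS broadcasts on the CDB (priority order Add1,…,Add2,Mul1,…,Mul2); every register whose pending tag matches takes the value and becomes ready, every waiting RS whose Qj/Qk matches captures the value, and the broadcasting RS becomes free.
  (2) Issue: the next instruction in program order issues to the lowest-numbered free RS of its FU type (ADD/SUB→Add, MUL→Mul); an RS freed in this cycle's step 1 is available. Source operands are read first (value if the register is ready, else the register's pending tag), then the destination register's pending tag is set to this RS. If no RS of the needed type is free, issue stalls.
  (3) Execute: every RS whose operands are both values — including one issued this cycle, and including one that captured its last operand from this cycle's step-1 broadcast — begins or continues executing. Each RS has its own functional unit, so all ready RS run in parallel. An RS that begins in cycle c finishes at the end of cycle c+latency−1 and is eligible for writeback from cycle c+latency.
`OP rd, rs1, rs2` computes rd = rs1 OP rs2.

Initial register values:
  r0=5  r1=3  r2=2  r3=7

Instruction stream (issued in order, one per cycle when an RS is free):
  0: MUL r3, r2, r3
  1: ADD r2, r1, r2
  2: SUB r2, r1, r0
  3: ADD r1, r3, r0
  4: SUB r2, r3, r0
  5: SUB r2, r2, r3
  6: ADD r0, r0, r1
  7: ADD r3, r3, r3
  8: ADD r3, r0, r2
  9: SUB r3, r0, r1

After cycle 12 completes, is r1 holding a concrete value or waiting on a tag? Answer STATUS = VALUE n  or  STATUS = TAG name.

STATUS = VALUE 19

cycle 1: issue MUL r3<-Mul1 // r0:5,r1:3,r2:2,r3:Mul1
cycle 2: issue ADD r2<-Add1 // r0:5,r1:3,r2:Add1,r3:Mul1
cycle 3: issue SUB r2<-Add2 // r0:5,r1:3,r2:Add2,r3:Mul1
cycle 4: CDB Add1=5; issue ADD r1<-Add1 // r0:5,r1:Add1,r2:Add2,r3:Mul1
cycle 5: CDB Add2=-2; issue SUB r2<-Add2 // r0:5,r1:Add1,r2:Add2,r3:Mul1
cycle 6: CDB Mul1=14; stall // r0:5,r1:Add1,r2:Add2,r3:14
cycle 7: stall // r0:5,r1:Add1,r2:Add2,r3:14
cycle 8: CDB Add1=19; issue SUB r2<-Add1 // r0:5,r1:19,r2:Add1,r3:14
cycle 9: CDB Add2=9; issue ADD r0<-Add2 // r0:Add2,r1:19,r2:Add1,r3:14
cycle 10: stall // r0:Add2,r1:19,r2:Add1,r3:14
cycle 11: CDB Add1=-5; issue ADD r3<-Add1 // r0:Add2,r1:19,r2:-5,r3:Add1
cycle 12: CDB Add2=24; issue ADD r3<-Add2 // r0:24,r1:19,r2:-5,r3:Add2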